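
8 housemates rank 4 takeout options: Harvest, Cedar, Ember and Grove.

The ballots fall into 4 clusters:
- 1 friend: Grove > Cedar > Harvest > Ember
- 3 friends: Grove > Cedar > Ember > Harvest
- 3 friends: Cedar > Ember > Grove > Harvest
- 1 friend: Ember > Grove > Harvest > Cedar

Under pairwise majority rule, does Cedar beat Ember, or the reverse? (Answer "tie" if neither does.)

Ballots ranking Cedar above Ember: 1 + 3 + 3 = 7.
Ballots ranking Ember above Cedar: 8 − 7 = 1.
Cedar wins the head-to-head 7–1.

Cedar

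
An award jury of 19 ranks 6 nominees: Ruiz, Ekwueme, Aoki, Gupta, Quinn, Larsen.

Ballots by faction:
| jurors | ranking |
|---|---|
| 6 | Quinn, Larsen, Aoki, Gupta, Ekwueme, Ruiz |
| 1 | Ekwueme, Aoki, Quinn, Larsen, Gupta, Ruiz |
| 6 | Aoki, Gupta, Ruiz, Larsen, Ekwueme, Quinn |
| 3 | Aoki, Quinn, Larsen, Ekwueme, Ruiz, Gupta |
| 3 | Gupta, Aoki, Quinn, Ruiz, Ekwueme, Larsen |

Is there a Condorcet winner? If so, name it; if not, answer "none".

Aoki

Head-to-head results (19 jurors):
Ruiz vs Ekwueme: Ruiz preferred on 6+3 = 9 ballots; Ekwueme wins 10–9.
Ruiz vs Aoki: 0 for Ruiz, 19 for Aoki — Aoki by 19–0.
Ruiz vs Gupta: Ruiz is ranked higher on 3 ballots, Gupta on 16. Gupta wins 16–3.
Ruiz vs Quinn: 6 to 13, Quinn.
Ruiz vs Larsen: Ruiz preferred on 6+3 = 9 ballots; Larsen wins 10–9.
Ekwueme vs Aoki: 1 for Ekwueme, 18 for Aoki — Aoki by 18–1.
Ekwueme vs Gupta: 4 to 15, Gupta.
Ekwueme vs Quinn: 7 to 12, Quinn.
Ekwueme vs Larsen: 1+3 = 4 for Ekwueme, 15 for Larsen — Larsen by 15–4.
Aoki vs Gupta: Aoki is ranked higher on 6+1+6+3 = 16 ballots, Gupta on 3. Aoki wins 16–3.
Aoki vs Quinn: 1+6+3+3 = 13 for Aoki, 6 for Quinn — Aoki by 13–6.
Aoki vs Larsen: 13 to 6, Aoki.
Gupta vs Quinn: 9 to 10, Quinn.
Gupta vs Larsen: Gupta preferred on 6+3 = 9 ballots; Larsen wins 10–9.
Quinn vs Larsen: 13 to 6, Quinn.
Aoki defeats every rival head-to-head and is the Condorcet winner.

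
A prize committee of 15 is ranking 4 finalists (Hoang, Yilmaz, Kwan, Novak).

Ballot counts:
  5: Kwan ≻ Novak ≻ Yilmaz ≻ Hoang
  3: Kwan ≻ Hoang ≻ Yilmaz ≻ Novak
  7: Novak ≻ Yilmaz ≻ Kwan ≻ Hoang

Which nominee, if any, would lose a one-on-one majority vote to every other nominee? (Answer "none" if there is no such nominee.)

Pairwise majorities:
Hoang vs Yilmaz: Hoang is ranked higher on 3 ballots, Yilmaz on 12. Yilmaz wins 12–3.
Hoang vs Kwan: Hoang is ranked higher on 0 ballots, Kwan on 15. Kwan wins 15–0.
Hoang vs Novak: Novak wins 12–3.
Yilmaz vs Kwan: Yilmaz preferred on 7 ballots; Kwan wins 8–7.
Yilmaz vs Novak: Novak wins 12–3.
Kwan vs Novak: Kwan is ranked higher on 5+3 = 8 ballots, Novak on 7. Kwan wins 8–7.
Hoang loses to every other nominee — it is the Condorcet loser.

Hoang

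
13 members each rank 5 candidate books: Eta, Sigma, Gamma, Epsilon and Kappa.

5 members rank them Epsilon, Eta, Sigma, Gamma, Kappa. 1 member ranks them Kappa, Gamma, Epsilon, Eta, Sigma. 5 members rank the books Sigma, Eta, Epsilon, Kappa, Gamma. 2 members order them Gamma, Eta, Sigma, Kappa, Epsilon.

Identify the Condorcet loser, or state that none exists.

Kappa

Pairwise majorities:
Eta vs Sigma: 5+1+2 = 8 for Eta, 5 for Sigma — Eta by 8–5.
Eta–Gamma: Eta 10–3.
Eta vs Epsilon: Eta is ranked higher on 5+2 = 7 ballots, Epsilon on 6. Eta wins 7–6.
Eta vs Kappa: 5+5+2 = 12 for Eta, 1 for Kappa — Eta by 12–1.
Sigma–Gamma: Sigma 10–3.
Sigma vs Epsilon: 7 to 6, Sigma.
Sigma vs Kappa: 5+5+2 = 12 for Sigma, 1 for Kappa — Sigma by 12–1.
Gamma vs Epsilon: 1+2 = 3 for Gamma, 10 for Epsilon — Epsilon by 10–3.
Gamma–Kappa: Gamma 7–6.
Epsilon–Kappa: Epsilon 10–3.
Kappa is beaten in every head-to-head and is the Condorcet loser.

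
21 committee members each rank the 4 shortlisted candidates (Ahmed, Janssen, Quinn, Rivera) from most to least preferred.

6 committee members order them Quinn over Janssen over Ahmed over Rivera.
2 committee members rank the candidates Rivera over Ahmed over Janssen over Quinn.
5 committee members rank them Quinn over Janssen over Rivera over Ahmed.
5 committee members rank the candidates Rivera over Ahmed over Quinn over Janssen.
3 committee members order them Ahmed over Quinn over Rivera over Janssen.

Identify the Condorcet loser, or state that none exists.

Pairwise majorities:
Ahmed vs Janssen: 10 to 11, Janssen.
Ahmed vs Quinn: Quinn wins 11–10.
Ahmed vs Rivera: Ahmed is ranked higher on 6+3 = 9 ballots, Rivera on 12. Rivera wins 12–9.
Janssen–Quinn: Quinn 19–2.
Janssen vs Rivera: 11 to 10, Janssen.
Quinn vs Rivera: 14 to 7, Quinn.
Ahmed is beaten in every head-to-head and is the Condorcet loser.

Ahmed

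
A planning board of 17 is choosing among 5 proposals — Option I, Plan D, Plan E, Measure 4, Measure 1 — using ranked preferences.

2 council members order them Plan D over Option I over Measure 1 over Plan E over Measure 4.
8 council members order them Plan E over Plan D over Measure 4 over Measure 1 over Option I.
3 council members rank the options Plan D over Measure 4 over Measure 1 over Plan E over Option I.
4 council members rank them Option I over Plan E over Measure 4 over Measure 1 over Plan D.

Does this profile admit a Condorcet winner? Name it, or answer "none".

Plan E

Check each pair by majority over 17 ballots:
Option I vs Plan D: Option I is ranked higher on 4 ballots, Plan D on 13. Plan D wins 13–4.
Option I vs Plan E: 2+4 = 6 for Option I, 11 for Plan E — Plan E by 11–6.
Option I vs Measure 4: Measure 4 wins 11–6.
Option I vs Measure 1: 6 to 11, Measure 1.
Plan D vs Plan E: Plan E, 12–5.
Plan D vs Measure 4: 2+8+3 = 13 for Plan D, 4 for Measure 4 — Plan D by 13–4.
Plan D vs Measure 1: Plan D preferred on 2+8+3 = 13 ballots; Plan D wins 13–4.
Plan E vs Measure 4: Plan E, 14–3.
Plan E–Measure 1: Plan E 12–5.
Measure 4 vs Measure 1: Measure 4, 15–2.
Plan E defeats every rival head-to-head and is the Condorcet winner.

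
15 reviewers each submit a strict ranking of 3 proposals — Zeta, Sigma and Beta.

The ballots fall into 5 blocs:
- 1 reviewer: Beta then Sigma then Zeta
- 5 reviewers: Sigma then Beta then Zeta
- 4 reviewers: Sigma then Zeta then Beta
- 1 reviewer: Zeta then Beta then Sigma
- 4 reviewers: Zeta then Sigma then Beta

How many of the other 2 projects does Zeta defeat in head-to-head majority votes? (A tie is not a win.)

Zeta against each rival (15 reviewers):
Zeta vs Sigma: Sigma, 10–5.
Zeta vs Beta: Zeta wins 9–6.
Zeta beats Beta; loses to Sigma — 1 pairwise win.

1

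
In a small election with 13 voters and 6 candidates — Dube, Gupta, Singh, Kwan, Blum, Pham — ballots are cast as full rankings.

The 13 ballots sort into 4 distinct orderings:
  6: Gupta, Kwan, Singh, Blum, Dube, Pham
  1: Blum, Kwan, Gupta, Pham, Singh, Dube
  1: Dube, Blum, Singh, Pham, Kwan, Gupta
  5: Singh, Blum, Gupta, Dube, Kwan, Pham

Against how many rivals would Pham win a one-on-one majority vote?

Pham against each rival (13 voters):
Pham vs Dube: Dube, 12–1.
Pham vs Gupta: 1 to 12, Gupta.
Pham vs Singh: Singh wins 12–1.
Pham vs Kwan: Pham is ranked higher on 1 ballot, Kwan on 12. Kwan wins 12–1.
Pham vs Blum: Blum wins 13–0.
Pham beats no one; loses to Dube, Gupta, Singh, Kwan, Blum — 0 pairwise wins.

0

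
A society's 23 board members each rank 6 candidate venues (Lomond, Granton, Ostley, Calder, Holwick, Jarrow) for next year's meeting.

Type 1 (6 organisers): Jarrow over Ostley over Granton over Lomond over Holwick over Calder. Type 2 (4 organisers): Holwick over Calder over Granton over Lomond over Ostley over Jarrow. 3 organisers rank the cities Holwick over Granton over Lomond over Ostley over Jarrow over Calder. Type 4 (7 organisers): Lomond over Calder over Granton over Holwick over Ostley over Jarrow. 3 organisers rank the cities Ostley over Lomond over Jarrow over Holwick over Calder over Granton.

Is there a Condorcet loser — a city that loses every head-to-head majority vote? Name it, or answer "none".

none

Head-to-head results (23 organisers):
Lomond vs Granton: Granton, 13–10.
Lomond vs Ostley: 14 to 9, Lomond.
Lomond vs Calder: Lomond, 19–4.
Lomond–Holwick: Lomond 16–7.
Lomond vs Jarrow: Lomond wins 17–6.
Granton vs Ostley: 4+3+7 = 14 for Granton, 9 for Ostley — Granton by 14–9.
Granton vs Calder: Granton is ranked higher on 6+3 = 9 ballots, Calder on 14. Calder wins 14–9.
Granton vs Holwick: Granton, 13–10.
Granton vs Jarrow: 4+3+7 = 14 for Granton, 9 for Jarrow — Granton by 14–9.
Ostley–Calder: Ostley 12–11.
Ostley vs Holwick: Holwick, 14–9.
Ostley vs Jarrow: Ostley preferred on 4+3+7+3 = 17 ballots; Ostley wins 17–6.
Calder vs Holwick: Holwick wins 16–7.
Calder vs Jarrow: Jarrow wins 12–11.
Holwick vs Jarrow: 14 to 9, Holwick.
Each city has at least one pairwise win (Lomond beats Ostley; Granton beats Lomond; Ostley beats Calder; Calder beats Granton; Holwick beats Ostley; Jarrow beats Calder) — no Condorcet loser.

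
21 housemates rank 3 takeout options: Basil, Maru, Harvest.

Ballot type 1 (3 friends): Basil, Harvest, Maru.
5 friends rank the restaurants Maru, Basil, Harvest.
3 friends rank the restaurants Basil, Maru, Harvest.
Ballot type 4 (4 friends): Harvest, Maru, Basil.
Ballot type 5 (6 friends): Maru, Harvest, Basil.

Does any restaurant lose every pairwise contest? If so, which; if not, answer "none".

Harvest

Pairwise majorities:
Basil vs Maru: Maru wins 15–6.
Basil vs Harvest: 11 to 10, Basil.
Maru vs Harvest: Maru preferred on 5+3+6 = 14 ballots; Maru wins 14–7.
Harvest is beaten in every head-to-head and is the Condorcet loser.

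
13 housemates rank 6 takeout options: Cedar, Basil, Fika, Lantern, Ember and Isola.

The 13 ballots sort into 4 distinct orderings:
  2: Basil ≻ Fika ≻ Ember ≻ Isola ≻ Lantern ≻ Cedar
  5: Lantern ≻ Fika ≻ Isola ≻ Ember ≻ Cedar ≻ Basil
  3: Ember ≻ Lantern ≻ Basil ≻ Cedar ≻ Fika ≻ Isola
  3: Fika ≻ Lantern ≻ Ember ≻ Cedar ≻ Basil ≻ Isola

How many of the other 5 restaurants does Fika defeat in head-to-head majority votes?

Fika against each rival (13 friends):
Fika–Cedar: Fika 10–3.
Fika–Basil: Fika 8–5.
Fika vs Lantern: 2+3 = 5 for Fika, 8 for Lantern — Lantern by 8–5.
Fika vs Ember: Fika wins 10–3.
Fika vs Isola: Fika is ranked higher on 2+5+3+3 = 13 ballots, Isola on 0. Fika wins 13–0.
Fika beats Cedar, Basil, Ember, Isola; loses to Lantern — 4 pairwise wins.

4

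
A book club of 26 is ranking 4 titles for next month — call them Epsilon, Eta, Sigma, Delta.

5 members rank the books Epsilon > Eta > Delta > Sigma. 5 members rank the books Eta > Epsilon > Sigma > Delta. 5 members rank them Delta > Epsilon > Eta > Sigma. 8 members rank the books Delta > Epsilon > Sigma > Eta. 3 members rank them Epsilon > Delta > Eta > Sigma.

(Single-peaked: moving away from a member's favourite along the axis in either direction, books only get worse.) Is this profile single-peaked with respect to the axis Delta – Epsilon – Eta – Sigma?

no

Axis positions: Delta=1, Epsilon=2, Eta=3, Sigma=4.
Type 1 (peak Epsilon at position 2): ranking walks positions 2-3-1-4, expanding outward from the peak — single-peaked.
Type 2 (peak Eta at position 3): ranking walks positions 3-2-4-1, expanding outward from the peak — single-peaked.
Type 3 (peak Delta at position 1): ranking walks positions 1-2-3-4, expanding outward from the peak — single-peaked.
Type 4: ranking walks positions 1-2-4-3; Sigma is ranked above Eta even though Eta lies between Sigma and the peak Delta on the axis — preferences dip and rise again. Not single-peaked.
Type 5 (peak Epsilon at position 2): ranking walks positions 2-1-3-4, expanding outward from the peak — single-peaked.
Type 4 violates single-peakedness, so the profile is not single-peaked on this axis.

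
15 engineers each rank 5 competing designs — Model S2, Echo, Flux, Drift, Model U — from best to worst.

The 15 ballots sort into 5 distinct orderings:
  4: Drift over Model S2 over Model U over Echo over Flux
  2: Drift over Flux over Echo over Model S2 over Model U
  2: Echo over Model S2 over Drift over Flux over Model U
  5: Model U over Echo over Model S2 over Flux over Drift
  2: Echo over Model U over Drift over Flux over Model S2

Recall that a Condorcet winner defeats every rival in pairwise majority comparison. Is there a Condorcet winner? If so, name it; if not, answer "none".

none

Head-to-head results (15 engineers):
Model S2 vs Echo: Echo, 11–4.
Model S2–Flux: Model S2 11–4.
Model S2 vs Drift: Model S2 preferred on 2+5 = 7 ballots; Drift wins 8–7.
Model S2 vs Model U: Model S2, 8–7.
Echo vs Flux: Echo wins 13–2.
Echo–Drift: Echo 9–6.
Echo vs Model U: Echo preferred on 2+2+2 = 6 ballots; Model U wins 9–6.
Flux vs Drift: Drift, 10–5.
Flux vs Model U: 4 to 11, Model U.
Drift vs Model U: Drift is ranked higher on 4+2+2 = 8 ballots, Model U on 7. Drift wins 8–7.
No design is unbeaten: Model S2 loses to Echo; Echo loses to Model U; Flux loses to Model S2; Drift loses to Echo; Model U loses to Model S2. In particular Model S2 → Model U → Echo → Model S2 is a majority cycle — no Condorcet winner exists.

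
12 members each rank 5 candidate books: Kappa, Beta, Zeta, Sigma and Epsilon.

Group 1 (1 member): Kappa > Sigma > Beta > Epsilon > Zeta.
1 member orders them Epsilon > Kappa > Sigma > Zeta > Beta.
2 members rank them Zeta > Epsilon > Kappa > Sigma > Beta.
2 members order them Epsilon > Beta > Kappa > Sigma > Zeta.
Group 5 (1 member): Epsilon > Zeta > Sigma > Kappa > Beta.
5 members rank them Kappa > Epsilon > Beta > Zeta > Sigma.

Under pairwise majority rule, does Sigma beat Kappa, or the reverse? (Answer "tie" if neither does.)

Ballots ranking Sigma above Kappa: 1.
Ballots ranking Kappa above Sigma: 12 − 1 = 11.
Kappa wins the head-to-head 11–1.

Kappa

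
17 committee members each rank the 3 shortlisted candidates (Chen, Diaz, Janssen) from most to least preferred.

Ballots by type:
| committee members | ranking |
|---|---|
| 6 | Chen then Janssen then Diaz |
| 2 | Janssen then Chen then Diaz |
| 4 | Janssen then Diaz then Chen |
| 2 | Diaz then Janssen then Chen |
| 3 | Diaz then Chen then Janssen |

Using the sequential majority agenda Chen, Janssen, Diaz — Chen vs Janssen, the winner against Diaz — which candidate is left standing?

Diaz

Round 1: Chen vs Janssen — 9–8, Chen advances.
Round 2: Chen vs Diaz — 8–9, Diaz advances.
The agenda winner is Diaz.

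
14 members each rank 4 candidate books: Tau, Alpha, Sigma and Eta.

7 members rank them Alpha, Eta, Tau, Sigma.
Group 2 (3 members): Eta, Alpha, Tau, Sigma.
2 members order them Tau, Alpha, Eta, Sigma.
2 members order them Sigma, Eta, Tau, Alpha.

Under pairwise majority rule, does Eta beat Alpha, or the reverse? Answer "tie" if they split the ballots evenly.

Alpha

Ballots ranking Eta above Alpha: 3 + 2 = 5.
Ballots ranking Alpha above Eta: 14 − 5 = 9.
Alpha wins the head-to-head 9–5.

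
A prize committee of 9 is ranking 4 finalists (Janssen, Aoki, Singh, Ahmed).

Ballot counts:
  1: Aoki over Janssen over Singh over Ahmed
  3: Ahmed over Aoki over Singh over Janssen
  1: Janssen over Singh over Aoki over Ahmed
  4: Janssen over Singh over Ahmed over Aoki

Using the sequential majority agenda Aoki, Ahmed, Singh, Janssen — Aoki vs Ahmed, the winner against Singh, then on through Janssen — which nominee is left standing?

Janssen

Round 1: Aoki vs Ahmed — 2–7, Ahmed advances.
Round 2: Ahmed vs Singh — 3–6, Singh advances.
Round 3: Singh vs Janssen — 3–6, Janssen advances.
The agenda winner is Janssen.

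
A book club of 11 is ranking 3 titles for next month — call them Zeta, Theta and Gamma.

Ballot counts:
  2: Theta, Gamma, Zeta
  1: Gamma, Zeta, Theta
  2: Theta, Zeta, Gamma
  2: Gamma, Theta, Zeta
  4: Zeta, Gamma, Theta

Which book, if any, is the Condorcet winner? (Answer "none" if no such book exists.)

Head-to-head results (11 members):
Zeta–Theta: Theta 6–5.
Zeta–Gamma: Zeta 6–5.
Theta–Gamma: Gamma 7–4.
Every book loses at least once (Zeta loses to Theta; Theta loses to Gamma; Gamma loses to Zeta). The majority relation contains the cycle Zeta > Gamma > Theta > Zeta, so there is no Condorcet winner.

none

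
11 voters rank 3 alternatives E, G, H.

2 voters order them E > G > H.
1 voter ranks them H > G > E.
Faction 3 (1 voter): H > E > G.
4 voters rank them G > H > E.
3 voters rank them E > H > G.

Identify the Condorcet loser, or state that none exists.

none

Pairwise majorities:
E vs G: 2+1+3 = 6 for E, 5 for G — E by 6–5.
E–H: H 6–5.
G–H: G 6–5.
No alternative is winless: E beats G; G beats H; H beats E. There is no Condorcet loser.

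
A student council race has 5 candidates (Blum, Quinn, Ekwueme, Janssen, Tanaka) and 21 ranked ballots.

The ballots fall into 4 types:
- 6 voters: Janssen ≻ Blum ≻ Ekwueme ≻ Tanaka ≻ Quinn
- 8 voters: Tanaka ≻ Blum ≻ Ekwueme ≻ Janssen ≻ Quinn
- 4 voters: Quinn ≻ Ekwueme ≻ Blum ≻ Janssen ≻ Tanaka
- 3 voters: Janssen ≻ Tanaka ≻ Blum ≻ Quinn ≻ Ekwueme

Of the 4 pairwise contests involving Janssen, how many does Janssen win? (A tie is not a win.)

2

Janssen against each rival (21 voters):
Janssen vs Blum: Janssen is ranked higher on 6+3 = 9 ballots, Blum on 12. Blum wins 12–9.
Janssen vs Quinn: Janssen, 17–4.
Janssen vs Ekwueme: 9 to 12, Ekwueme.
Janssen vs Tanaka: Janssen preferred on 6+4+3 = 13 ballots; Janssen wins 13–8.
Janssen beats Quinn, Tanaka; loses to Blum, Ekwueme — 2 pairwise wins.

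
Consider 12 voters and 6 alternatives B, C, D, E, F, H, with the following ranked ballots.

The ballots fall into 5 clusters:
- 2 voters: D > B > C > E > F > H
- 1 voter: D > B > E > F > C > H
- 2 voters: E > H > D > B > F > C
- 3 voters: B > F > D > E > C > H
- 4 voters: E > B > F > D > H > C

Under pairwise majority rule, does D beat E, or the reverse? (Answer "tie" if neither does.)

Ballots ranking D above E: 2 + 1 + 3 = 6.
Ballots ranking E above D: 12 − 6 = 6.
6–6: the pair ties.

tie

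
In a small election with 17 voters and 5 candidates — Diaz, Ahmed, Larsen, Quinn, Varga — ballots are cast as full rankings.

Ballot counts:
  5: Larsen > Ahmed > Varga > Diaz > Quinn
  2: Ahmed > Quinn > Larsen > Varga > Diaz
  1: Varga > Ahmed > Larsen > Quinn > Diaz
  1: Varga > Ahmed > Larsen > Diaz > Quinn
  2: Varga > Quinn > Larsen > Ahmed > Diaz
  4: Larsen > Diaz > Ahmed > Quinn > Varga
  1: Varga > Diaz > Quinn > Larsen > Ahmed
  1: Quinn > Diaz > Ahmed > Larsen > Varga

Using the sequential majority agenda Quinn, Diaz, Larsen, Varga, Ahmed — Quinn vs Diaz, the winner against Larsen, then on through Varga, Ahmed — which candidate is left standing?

Larsen

Round 1: Quinn vs Diaz — 6–11, Diaz advances.
Round 2: Diaz vs Larsen — 2–15, Larsen advances.
Round 3: Larsen vs Varga — 12–5, Larsen advances.
Round 4: Larsen vs Ahmed — 12–5, Larsen advances.
Larsen survives the agenda.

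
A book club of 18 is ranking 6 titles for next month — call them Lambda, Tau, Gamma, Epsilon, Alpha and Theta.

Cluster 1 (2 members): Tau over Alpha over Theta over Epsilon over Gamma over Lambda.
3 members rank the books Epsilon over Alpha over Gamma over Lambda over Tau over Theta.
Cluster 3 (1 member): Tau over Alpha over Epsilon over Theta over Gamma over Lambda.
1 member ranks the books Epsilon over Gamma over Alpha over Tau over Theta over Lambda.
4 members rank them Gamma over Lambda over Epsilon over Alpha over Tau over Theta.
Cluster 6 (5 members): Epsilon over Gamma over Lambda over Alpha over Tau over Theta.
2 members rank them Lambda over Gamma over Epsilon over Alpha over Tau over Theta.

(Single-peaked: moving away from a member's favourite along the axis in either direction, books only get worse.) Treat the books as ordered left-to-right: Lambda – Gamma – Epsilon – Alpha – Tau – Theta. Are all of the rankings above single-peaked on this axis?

Axis positions: Lambda=1, Gamma=2, Epsilon=3, Alpha=4, Tau=5, Theta=6.
Cluster 1 (peak Tau at position 5): ranking walks positions 5-4-6-3-2-1, expanding outward from the peak — single-peaked.
Cluster 2 (peak Epsilon at position 3): ranking walks positions 3-4-2-1-5-6, expanding outward from the peak — single-peaked.
Cluster 3 (peak Tau at position 5): ranking walks positions 5-4-3-6-2-1, expanding outward from the peak — single-peaked.
Cluster 4 (peak Epsilon at position 3): ranking walks positions 3-2-4-5-6-1, expanding outward from the peak — single-peaked.
Cluster 5 (peak Gamma at position 2): ranking walks positions 2-1-3-4-5-6, expanding outward from the peak — single-peaked.
Cluster 6 (peak Epsilon at position 3): ranking walks positions 3-2-1-4-5-6, expanding outward from the peak — single-peaked.
Cluster 7 (peak Lambda at position 1): ranking walks positions 1-2-3-4-5-6, expanding outward from the peak — single-peaked.
Every ranking is single-peaked on this axis.

yes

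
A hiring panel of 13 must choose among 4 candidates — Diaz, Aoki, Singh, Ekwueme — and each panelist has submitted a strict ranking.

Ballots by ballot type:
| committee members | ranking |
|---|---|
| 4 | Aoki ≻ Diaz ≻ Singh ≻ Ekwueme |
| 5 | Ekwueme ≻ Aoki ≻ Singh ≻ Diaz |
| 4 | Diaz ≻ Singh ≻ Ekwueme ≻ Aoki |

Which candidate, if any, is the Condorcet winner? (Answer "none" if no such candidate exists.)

none

Head-to-head results (13 committee members):
Diaz vs Aoki: Aoki wins 9–4.
Diaz vs Singh: Diaz, 8–5.
Diaz–Ekwueme: Diaz 8–5.
Aoki vs Singh: Aoki, 9–4.
Aoki vs Ekwueme: Ekwueme wins 9–4.
Singh vs Ekwueme: Singh, 8–5.
Each candidate drops at least one matchup (Diaz loses to Aoki; Aoki loses to Ekwueme; Singh loses to Diaz; Ekwueme loses to Diaz); the cycle Diaz > Ekwueme > Aoki > Diaz rules out a Condorcet winner.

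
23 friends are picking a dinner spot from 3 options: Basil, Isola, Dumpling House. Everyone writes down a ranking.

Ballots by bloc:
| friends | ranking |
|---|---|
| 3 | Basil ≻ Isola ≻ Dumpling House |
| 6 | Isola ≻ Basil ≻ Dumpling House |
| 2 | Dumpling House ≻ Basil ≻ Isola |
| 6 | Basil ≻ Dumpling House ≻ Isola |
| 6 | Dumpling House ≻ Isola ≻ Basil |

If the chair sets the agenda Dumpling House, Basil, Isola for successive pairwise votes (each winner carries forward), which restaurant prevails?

Round 1: Dumpling House vs Basil — 8–15, Basil advances.
Round 2: Basil vs Isola — 11–12, Isola advances.
Isola survives the agenda.

Isola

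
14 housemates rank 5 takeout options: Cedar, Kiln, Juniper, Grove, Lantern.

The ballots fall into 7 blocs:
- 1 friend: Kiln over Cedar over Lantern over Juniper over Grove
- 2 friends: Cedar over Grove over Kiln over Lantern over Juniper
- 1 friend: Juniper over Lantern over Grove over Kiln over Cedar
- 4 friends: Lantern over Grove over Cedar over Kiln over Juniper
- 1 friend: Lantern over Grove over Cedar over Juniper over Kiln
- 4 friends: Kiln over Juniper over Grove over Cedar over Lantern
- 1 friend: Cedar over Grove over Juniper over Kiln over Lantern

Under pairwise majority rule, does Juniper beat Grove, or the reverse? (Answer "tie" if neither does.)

Ballots ranking Juniper above Grove: 1 + 1 + 4 = 6.
Ballots ranking Grove above Juniper: 14 − 6 = 8.
Grove wins the head-to-head 8–6.

Grove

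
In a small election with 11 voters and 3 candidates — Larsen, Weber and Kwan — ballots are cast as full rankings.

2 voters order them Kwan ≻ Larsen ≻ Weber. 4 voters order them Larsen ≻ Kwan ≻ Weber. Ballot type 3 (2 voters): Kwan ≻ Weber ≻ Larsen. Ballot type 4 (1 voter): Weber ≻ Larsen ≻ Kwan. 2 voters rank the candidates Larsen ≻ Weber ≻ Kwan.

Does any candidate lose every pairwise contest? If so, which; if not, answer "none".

Pairwise majorities:
Larsen vs Weber: Larsen, 8–3.
Larsen vs Kwan: Larsen wins 7–4.
Weber vs Kwan: Kwan wins 8–3.
Weber loses to every other candidate — it is the Condorcet loser.

Weber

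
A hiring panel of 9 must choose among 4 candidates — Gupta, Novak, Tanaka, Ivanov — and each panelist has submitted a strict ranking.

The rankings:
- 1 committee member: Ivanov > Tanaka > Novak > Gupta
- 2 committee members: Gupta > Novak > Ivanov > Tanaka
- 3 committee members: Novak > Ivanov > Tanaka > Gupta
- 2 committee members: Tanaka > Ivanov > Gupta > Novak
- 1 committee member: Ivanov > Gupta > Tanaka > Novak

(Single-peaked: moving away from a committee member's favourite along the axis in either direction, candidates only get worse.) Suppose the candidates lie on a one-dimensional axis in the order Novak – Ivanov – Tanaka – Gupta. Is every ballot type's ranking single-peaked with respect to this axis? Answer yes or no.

Axis positions: Novak=1, Ivanov=2, Tanaka=3, Gupta=4.
Ballot type 1 (peak Ivanov at position 2): ranking walks positions 2-3-1-4, expanding outward from the peak — single-peaked.
Ballot type 2: ranking walks positions 4-1-2-3; Novak is ranked above Tanaka even though Tanaka lies between Novak and the peak Gupta on the axis — preferences dip and rise again. Not single-peaked.
Ballot type 3 (peak Novak at position 1): ranking walks positions 1-2-3-4, expanding outward from the peak — single-peaked.
Ballot type 4 (peak Tanaka at position 3): ranking walks positions 3-2-4-1, expanding outward from the peak — single-peaked.
Ballot type 5: ranking walks positions 2-4-3-1; Gupta is ranked above Tanaka even though Tanaka lies between Gupta and the peak Ivanov on the axis — preferences dip and rise again. Not single-peaked.
Ballot type 2 violates single-peakedness, so the profile is not single-peaked on this axis.

no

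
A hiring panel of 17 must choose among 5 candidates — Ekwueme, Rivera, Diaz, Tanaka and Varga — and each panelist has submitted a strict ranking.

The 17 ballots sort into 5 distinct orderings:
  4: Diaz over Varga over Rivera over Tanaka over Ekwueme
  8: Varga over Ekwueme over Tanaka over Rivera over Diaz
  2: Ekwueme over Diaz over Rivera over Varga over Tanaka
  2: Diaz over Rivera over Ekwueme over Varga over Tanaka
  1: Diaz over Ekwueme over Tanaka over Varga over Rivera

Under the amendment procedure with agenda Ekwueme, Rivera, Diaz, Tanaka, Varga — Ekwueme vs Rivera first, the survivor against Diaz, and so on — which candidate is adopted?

Varga

Round 1: Ekwueme vs Rivera — 11–6, Ekwueme advances.
Round 2: Ekwueme vs Diaz — 10–7, Ekwueme advances.
Round 3: Ekwueme vs Tanaka — 13–4, Ekwueme advances.
Round 4: Ekwueme vs Varga — 5–12, Varga advances.
Varga survives the agenda.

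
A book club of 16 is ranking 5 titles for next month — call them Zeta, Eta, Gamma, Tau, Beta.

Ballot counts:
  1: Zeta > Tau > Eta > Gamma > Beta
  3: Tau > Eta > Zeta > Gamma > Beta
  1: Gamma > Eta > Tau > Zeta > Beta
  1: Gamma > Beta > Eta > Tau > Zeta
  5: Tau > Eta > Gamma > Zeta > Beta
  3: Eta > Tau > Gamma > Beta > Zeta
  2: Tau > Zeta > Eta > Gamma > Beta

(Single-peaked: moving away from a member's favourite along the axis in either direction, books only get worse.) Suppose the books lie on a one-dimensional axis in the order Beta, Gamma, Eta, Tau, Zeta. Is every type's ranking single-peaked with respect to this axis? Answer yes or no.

yes

Axis positions: Beta=1, Gamma=2, Eta=3, Tau=4, Zeta=5.
Type 1 (peak Zeta at position 5): ranking walks positions 5-4-3-2-1, expanding outward from the peak — single-peaked.
Type 2 (peak Tau at position 4): ranking walks positions 4-3-5-2-1, expanding outward from the peak — single-peaked.
Type 3 (peak Gamma at position 2): ranking walks positions 2-3-4-5-1, expanding outward from the peak — single-peaked.
Type 4 (peak Gamma at position 2): ranking walks positions 2-1-3-4-5, expanding outward from the peak — single-peaked.
Type 5 (peak Tau at position 4): ranking walks positions 4-3-2-5-1, expanding outward from the peak — single-peaked.
Type 6 (peak Eta at position 3): ranking walks positions 3-4-2-1-5, expanding outward from the peak — single-peaked.
Type 7 (peak Tau at position 4): ranking walks positions 4-5-3-2-1, expanding outward from the peak — single-peaked.
Every ranking is single-peaked on this axis.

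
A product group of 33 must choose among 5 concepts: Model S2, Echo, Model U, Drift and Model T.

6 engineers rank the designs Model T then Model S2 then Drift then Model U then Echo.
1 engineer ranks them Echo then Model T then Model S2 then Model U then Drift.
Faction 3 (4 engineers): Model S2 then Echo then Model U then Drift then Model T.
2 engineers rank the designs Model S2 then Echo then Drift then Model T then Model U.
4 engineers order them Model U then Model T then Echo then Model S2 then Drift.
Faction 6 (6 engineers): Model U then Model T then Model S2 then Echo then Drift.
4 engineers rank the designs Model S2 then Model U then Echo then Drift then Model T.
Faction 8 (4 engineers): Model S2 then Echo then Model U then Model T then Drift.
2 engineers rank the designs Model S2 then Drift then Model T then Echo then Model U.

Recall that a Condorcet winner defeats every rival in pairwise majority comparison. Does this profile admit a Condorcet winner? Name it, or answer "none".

Check each pair by majority over 33 ballots:
Model S2 vs Echo: Model S2 preferred on 28 ballots; Model S2 wins 28–5.
Model S2 vs Model U: 23 to 10, Model S2.
Model S2 vs Drift: Model S2 preferred on 33 ballots; Model S2 wins 33–0.
Model S2 vs Model T: 16 to 17, Model T.
Echo vs Model U: Echo preferred on 1+4+2+4+2 = 13 ballots; Model U wins 20–13.
Echo vs Drift: Echo is ranked higher on 25 ballots, Drift on 8. Echo wins 25–8.
Echo vs Model T: Echo is ranked higher on 1+4+2+4+4 = 15 ballots, Model T on 18. Model T wins 18–15.
Model U vs Drift: 1+4+4+6+4+4 = 23 for Model U, 10 for Drift — Model U by 23–10.
Model U vs Model T: Model U is ranked higher on 4+4+6+4+4 = 22 ballots, Model T on 11. Model U wins 22–11.
Drift vs Model T: Drift preferred on 4+2+4+2 = 12 ballots; Model T wins 21–12.
Every design loses at least once (Model S2 loses to Model T; Echo loses to Model S2; Model U loses to Model S2; Drift loses to Model S2; Model T loses to Model U). The majority relation contains the cycle Model S2 → Model U → Model T → Model S2, so there is no Condorcet winner.

none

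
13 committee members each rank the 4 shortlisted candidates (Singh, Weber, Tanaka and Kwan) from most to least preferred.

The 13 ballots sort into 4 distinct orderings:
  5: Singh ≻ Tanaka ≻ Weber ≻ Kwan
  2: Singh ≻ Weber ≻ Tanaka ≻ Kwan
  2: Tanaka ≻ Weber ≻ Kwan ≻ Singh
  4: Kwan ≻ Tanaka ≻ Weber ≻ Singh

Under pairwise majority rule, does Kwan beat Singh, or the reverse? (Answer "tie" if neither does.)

Singh

Ballots ranking Kwan above Singh: 2 + 4 = 6.
Ballots ranking Singh above Kwan: 13 − 6 = 7.
Singh wins the head-to-head 7–6.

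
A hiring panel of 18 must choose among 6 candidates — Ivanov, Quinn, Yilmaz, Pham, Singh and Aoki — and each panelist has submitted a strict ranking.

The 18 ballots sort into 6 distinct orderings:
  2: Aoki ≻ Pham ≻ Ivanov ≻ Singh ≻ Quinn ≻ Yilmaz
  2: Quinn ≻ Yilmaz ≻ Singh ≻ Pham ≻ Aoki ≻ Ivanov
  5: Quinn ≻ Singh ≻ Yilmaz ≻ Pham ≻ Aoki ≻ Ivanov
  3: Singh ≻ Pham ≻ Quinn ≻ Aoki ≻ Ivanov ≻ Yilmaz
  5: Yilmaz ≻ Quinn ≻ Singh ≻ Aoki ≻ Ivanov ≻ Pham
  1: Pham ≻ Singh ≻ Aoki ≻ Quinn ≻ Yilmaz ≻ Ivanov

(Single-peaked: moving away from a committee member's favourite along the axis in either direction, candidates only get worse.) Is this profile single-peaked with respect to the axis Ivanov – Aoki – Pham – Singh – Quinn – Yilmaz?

Axis positions: Ivanov=1, Aoki=2, Pham=3, Singh=4, Quinn=5, Yilmaz=6.
Ballot type 1 (peak Aoki at position 2): ranking walks positions 2-3-1-4-5-6, expanding outward from the peak — single-peaked.
Ballot type 2 (peak Quinn at position 5): ranking walks positions 5-6-4-3-2-1, expanding outward from the peak — single-peaked.
Ballot type 3 (peak Quinn at position 5): ranking walks positions 5-4-6-3-2-1, expanding outward from the peak — single-peaked.
Ballot type 4 (peak Singh at position 4): ranking walks positions 4-3-5-2-1-6, expanding outward from the peak — single-peaked.
Ballot type 5: ranking walks positions 6-5-4-2-1-3; Aoki is ranked above Pham even though Pham lies between Aoki and the peak Yilmaz on the axis — preferences dip and rise again. Not single-peaked.
Ballot type 6 (peak Pham at position 3): ranking walks positions 3-4-2-5-6-1, expanding outward from the peak — single-peaked.
Ballot type 5 violates single-peakedness, so the profile is not single-peaked on this axis.

no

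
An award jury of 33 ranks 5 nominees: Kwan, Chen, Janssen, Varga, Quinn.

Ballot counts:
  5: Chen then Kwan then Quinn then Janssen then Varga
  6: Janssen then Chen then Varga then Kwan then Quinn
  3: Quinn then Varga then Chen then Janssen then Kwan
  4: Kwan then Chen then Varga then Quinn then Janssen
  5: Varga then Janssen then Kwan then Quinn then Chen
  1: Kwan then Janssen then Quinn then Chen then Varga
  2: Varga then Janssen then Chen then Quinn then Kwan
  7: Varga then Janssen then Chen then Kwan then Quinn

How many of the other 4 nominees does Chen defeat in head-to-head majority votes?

Chen against each rival (33 jurors):
Chen vs Kwan: Chen, 23–10.
Chen vs Janssen: Chen is ranked higher on 5+3+4 = 12 ballots, Janssen on 21. Janssen wins 21–12.
Chen vs Varga: 16 to 17, Varga.
Chen vs Quinn: Chen preferred on 5+6+4+2+7 = 24 ballots; Chen wins 24–9.
Chen beats Kwan, Quinn; loses to Janssen, Varga — 2 pairwise wins.

2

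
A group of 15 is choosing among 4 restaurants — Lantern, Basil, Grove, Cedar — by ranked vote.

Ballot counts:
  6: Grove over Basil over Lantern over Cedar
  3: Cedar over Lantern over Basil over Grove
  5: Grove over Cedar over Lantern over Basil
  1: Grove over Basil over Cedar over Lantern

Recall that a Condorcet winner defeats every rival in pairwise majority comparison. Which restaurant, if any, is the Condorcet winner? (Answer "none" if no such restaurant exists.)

Grove

Check each pair by majority over 15 ballots:
Lantern vs Basil: Lantern wins 8–7.
Lantern–Grove: Grove 12–3.
Lantern–Cedar: Cedar 9–6.
Basil–Grove: Grove 12–3.
Basil vs Cedar: Cedar, 8–7.
Grove vs Cedar: 6+5+1 = 12 for Grove, 3 for Cedar — Grove by 12–3.
Only Grove has no losses; Grove is the Condorcet winner.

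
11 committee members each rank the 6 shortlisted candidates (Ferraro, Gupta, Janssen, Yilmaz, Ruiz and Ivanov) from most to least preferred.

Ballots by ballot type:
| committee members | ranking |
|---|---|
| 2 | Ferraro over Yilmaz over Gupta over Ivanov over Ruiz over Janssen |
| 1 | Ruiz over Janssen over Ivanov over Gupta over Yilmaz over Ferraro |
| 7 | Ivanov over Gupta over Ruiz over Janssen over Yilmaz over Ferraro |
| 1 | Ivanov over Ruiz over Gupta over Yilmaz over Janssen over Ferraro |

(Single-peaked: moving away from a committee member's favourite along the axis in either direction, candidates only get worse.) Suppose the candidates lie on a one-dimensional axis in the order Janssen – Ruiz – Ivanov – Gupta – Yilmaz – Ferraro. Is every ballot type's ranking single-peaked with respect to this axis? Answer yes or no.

Axis positions: Janssen=1, Ruiz=2, Ivanov=3, Gupta=4, Yilmaz=5, Ferraro=6.
Ballot type 1 (peak Ferraro at position 6): ranking walks positions 6-5-4-3-2-1, expanding outward from the peak — single-peaked.
Ballot type 2 (peak Ruiz at position 2): ranking walks positions 2-1-3-4-5-6, expanding outward from the peak — single-peaked.
Ballot type 3 (peak Ivanov at position 3): ranking walks positions 3-4-2-1-5-6, expanding outward from the peak — single-peaked.
Ballot type 4 (peak Ivanov at position 3): ranking walks positions 3-2-4-5-1-6, expanding outward from the peak — single-peaked.
Every ranking is single-peaked on this axis.

yes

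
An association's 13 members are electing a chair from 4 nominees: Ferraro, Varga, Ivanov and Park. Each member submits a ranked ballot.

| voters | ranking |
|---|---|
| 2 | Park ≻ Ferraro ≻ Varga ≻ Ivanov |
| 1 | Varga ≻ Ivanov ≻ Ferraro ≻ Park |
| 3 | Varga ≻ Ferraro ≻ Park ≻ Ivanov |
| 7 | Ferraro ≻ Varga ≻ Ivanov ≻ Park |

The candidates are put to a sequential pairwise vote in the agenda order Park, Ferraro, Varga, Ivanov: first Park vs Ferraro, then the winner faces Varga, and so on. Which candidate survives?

Ferraro

Round 1: Park vs Ferraro — 2–11, Ferraro advances.
Round 2: Ferraro vs Varga — 9–4, Ferraro advances.
Round 3: Ferraro vs Ivanov — 12–1, Ferraro advances.
Ferraro survives the agenda.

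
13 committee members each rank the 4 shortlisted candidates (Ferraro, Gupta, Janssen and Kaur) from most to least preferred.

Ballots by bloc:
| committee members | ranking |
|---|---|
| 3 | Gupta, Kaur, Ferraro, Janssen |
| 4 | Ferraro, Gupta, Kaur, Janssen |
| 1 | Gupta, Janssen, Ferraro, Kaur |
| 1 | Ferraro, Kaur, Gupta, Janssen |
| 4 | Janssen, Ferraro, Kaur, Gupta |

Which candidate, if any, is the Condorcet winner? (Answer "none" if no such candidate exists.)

Ferraro

Head-to-head results (13 committee members):
Ferraro–Gupta: Ferraro 9–4.
Ferraro vs Janssen: Ferraro, 8–5.
Ferraro–Kaur: Ferraro 10–3.
Gupta–Janssen: Gupta 9–4.
Gupta vs Kaur: Gupta wins 8–5.
Janssen vs Kaur: Kaur, 8–5.
Ferraro wins every pairwise contest, so Ferraro is the Condorcet winner.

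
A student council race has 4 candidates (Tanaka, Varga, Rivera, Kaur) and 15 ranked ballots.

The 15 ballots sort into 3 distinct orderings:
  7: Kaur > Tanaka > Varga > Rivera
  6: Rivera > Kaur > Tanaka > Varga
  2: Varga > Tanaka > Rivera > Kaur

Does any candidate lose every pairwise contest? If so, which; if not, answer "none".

none

Pairwise majorities:
Tanaka vs Varga: Tanaka, 13–2.
Tanaka vs Rivera: 7+2 = 9 for Tanaka, 6 for Rivera — Tanaka by 9–6.
Tanaka vs Kaur: 2 for Tanaka, 13 for Kaur — Kaur by 13–2.
Varga vs Rivera: Varga wins 9–6.
Varga vs Kaur: Kaur wins 13–2.
Rivera vs Kaur: Rivera, 8–7.
Every candidate wins at least one matchup (Tanaka beats Varga; Varga beats Rivera; Rivera beats Kaur; Kaur beats Tanaka), so there is no Condorcet loser.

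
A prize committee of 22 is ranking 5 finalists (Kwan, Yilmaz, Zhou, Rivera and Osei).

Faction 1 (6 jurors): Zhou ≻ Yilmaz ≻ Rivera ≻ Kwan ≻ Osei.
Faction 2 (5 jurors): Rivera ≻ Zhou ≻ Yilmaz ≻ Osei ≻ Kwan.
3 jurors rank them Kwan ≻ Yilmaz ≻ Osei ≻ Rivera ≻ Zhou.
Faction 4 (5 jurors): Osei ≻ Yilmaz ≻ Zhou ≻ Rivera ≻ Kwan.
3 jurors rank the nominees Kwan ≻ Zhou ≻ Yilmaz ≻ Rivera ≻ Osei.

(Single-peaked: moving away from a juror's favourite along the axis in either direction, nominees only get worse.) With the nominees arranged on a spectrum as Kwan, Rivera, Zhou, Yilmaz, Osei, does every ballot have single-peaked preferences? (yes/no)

no

Axis positions: Kwan=1, Rivera=2, Zhou=3, Yilmaz=4, Osei=5.
Faction 1 (peak Zhou at position 3): ranking walks positions 3-4-2-1-5, expanding outward from the peak — single-peaked.
Faction 2 (peak Rivera at position 2): ranking walks positions 2-3-4-5-1, expanding outward from the peak — single-peaked.
Faction 3: ranking walks positions 1-4-5-2-3; Yilmaz is ranked above Rivera even though Rivera lies between Yilmaz and the peak Kwan on the axis — preferences dip and rise again. Not single-peaked.
Faction 4 (peak Osei at position 5): ranking walks positions 5-4-3-2-1, expanding outward from the peak — single-peaked.
Faction 5: ranking walks positions 1-3-4-2-5; Zhou is ranked above Rivera even though Rivera lies between Zhou and the peak Kwan on the axis — preferences dip and rise again. Not single-peaked.
Faction 3 violates single-peakedness, so the profile is not single-peaked on this axis.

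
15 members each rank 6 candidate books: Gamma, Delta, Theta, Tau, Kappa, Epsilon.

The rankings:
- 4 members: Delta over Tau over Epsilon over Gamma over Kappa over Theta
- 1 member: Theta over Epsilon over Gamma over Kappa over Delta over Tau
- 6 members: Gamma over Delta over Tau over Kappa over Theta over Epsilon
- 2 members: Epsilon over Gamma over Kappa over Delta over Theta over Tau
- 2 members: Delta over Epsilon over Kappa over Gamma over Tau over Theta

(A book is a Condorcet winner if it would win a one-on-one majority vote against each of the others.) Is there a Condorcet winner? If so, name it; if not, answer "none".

Check each pair by majority over 15 ballots:
Gamma vs Delta: 9 to 6, Gamma.
Gamma vs Theta: 14 to 1, Gamma.
Gamma vs Tau: 11 to 4, Gamma.
Gamma vs Kappa: Gamma is ranked higher on 4+1+6+2 = 13 ballots, Kappa on 2. Gamma wins 13–2.
Gamma vs Epsilon: Gamma is ranked higher on 6 ballots, Epsilon on 9. Epsilon wins 9–6.
Delta vs Theta: 14 to 1, Delta.
Delta vs Tau: Delta is ranked higher on 4+1+6+2+2 = 15 ballots, Tau on 0. Delta wins 15–0.
Delta vs Kappa: 12 to 3, Delta.
Delta vs Epsilon: Delta preferred on 4+6+2 = 12 ballots; Delta wins 12–3.
Theta vs Tau: 1+2 = 3 for Theta, 12 for Tau — Tau by 12–3.
Theta vs Kappa: 1 for Theta, 14 for Kappa — Kappa by 14–1.
Theta vs Epsilon: Theta preferred on 1+6 = 7 ballots; Epsilon wins 8–7.
Tau vs Kappa: Tau preferred on 4+6 = 10 ballots; Tau wins 10–5.
Tau vs Epsilon: 10 to 5, Tau.
Kappa vs Epsilon: 6 for Kappa, 9 for Epsilon — Epsilon by 9–6.
Every book loses at least once (Gamma loses to Epsilon; Delta loses to Gamma; Theta loses to Gamma; Tau loses to Gamma; Kappa loses to Gamma; Epsilon loses to Delta). The majority relation contains the cycle Gamma beats Delta beats Epsilon beats Gamma, so there is no Condorcet winner.

none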